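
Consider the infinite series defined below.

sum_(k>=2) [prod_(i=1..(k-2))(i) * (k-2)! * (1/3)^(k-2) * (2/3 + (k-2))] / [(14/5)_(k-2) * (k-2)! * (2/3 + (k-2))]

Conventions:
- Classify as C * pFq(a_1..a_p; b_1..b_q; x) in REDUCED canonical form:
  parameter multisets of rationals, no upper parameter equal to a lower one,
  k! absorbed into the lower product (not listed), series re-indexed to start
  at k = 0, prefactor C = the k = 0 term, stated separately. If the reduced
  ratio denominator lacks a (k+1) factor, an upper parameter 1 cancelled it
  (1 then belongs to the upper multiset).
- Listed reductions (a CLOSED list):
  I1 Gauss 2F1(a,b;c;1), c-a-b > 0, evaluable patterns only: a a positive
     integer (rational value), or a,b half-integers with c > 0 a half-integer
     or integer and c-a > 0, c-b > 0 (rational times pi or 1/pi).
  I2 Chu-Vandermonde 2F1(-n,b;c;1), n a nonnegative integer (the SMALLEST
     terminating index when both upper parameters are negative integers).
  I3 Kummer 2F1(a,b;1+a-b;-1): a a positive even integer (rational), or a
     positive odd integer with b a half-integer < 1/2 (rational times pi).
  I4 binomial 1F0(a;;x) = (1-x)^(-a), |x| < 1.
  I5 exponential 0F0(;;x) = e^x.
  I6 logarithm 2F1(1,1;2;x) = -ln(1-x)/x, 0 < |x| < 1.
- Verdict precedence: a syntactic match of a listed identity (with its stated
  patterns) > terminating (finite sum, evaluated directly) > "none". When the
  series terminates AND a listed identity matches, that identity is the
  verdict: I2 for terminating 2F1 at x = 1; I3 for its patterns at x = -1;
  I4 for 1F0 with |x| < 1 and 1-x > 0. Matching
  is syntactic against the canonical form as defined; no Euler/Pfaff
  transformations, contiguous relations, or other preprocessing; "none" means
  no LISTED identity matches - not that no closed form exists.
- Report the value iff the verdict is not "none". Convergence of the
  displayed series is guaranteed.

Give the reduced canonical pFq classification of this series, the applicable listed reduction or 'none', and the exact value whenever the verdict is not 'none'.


The series (x = 1/3) is 2F1: upper {1, 1}, lower {14/5}, prefactor 1. Verdict: none. Every listed pattern misses the 2F1 form at 1/3, upper {1, 1}.

The tell: from the first term 1: the running product (C = 1) telescopes to a rising factorial.
Step ratio: r(k) = (1/3) * (k+1) (k+1) / [(k+14/5) (k+1)] - rational in k. x = (1/3); t_0 = 1; negate the roots.


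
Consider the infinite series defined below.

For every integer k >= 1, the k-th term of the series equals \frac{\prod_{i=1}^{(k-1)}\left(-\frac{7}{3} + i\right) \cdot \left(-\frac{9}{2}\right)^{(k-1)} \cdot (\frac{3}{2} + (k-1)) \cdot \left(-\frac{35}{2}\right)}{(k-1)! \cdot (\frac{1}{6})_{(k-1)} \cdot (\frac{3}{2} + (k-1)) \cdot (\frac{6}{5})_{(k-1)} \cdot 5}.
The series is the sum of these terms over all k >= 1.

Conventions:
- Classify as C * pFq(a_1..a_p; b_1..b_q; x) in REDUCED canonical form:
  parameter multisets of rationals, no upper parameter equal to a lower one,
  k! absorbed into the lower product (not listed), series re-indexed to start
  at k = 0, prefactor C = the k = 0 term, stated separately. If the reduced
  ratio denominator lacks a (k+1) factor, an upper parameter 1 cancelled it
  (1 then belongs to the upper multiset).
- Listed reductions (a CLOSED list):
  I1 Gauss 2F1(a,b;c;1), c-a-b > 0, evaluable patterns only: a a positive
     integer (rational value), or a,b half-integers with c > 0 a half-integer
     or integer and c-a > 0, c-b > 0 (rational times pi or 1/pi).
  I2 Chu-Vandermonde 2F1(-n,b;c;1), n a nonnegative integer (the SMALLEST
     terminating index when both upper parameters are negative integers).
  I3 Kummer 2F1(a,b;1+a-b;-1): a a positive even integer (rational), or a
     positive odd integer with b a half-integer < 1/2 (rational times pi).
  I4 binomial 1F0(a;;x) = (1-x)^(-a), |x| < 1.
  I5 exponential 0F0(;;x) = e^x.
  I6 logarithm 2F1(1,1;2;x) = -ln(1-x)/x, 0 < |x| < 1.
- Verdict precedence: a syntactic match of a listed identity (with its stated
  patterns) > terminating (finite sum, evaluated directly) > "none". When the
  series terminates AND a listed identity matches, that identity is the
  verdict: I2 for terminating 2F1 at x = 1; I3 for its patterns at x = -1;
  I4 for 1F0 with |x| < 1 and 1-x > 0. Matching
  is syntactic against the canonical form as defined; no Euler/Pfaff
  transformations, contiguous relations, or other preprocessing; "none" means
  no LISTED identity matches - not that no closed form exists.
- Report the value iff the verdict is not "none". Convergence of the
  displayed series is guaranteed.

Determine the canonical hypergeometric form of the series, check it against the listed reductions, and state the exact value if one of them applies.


Classification (C = -\frac{7}{2}): 1F2 with upper {-\frac{4}{3}}, lower {\frac{1}{6}, \frac{6}{5}}, argument x = -\frac{9}{2}. Verdict: none here - no I1-I6 shape fits x = -\frac{9}{2} with lower {\frac{1}{6}, \frac{6}{5}}.

Structural cue: with t_0 = -\frac{7}{2}, the constant factors (C = -7/2) combine into one prefactor.
Term ratio: r(k) = -\frac{9}{2} * (k-\frac{4}{3}) / [(k+\frac{1}{6}) (k+\frac{6}{5}) (k+1)] - rational; roots negated = parameters, x = -\frac{9}{2}, C = -\frac{7}{2}.


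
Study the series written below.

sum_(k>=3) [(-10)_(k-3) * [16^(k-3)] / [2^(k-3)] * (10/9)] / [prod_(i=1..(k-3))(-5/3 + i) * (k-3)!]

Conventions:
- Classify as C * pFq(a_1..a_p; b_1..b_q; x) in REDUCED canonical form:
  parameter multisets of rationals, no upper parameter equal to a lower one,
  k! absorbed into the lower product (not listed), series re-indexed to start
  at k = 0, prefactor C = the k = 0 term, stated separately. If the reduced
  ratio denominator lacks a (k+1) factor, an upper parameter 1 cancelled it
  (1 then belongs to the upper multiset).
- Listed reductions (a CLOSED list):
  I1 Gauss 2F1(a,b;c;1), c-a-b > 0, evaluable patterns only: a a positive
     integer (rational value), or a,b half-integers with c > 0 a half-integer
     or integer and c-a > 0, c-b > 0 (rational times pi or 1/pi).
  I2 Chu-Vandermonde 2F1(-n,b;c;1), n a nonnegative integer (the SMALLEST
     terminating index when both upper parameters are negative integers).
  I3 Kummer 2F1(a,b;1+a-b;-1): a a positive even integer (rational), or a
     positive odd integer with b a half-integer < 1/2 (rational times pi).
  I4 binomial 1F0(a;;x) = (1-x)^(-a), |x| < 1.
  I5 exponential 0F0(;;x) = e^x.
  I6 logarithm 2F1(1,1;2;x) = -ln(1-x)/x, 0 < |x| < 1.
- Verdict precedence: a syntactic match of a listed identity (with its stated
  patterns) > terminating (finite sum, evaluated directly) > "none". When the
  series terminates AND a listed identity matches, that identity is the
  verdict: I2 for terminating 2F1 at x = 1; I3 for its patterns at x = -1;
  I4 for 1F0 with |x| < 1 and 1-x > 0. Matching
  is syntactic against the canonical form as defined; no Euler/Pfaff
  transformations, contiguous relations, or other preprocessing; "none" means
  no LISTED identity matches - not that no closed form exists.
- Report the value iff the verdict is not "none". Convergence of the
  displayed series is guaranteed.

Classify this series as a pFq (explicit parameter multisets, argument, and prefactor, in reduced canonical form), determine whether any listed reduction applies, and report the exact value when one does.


Reduced: x = 8, 1F1, upper = {-10}, lower = {-2/3}, C = 10/9. Verdict: terminating - the sum ends at index 10 because -10 is a negative integer; exact evaluation follows. Its exact value is -7892319346/4279275.

Key step: x = 8 and the two k-th powers (C = 10/9, x = 8) combine into one argument.
Term ratio: r(k) = 8 * (k-10) / [(k-2/3) (k+1)] - rational; roots negated = parameters, x = 8, C = 10/9.


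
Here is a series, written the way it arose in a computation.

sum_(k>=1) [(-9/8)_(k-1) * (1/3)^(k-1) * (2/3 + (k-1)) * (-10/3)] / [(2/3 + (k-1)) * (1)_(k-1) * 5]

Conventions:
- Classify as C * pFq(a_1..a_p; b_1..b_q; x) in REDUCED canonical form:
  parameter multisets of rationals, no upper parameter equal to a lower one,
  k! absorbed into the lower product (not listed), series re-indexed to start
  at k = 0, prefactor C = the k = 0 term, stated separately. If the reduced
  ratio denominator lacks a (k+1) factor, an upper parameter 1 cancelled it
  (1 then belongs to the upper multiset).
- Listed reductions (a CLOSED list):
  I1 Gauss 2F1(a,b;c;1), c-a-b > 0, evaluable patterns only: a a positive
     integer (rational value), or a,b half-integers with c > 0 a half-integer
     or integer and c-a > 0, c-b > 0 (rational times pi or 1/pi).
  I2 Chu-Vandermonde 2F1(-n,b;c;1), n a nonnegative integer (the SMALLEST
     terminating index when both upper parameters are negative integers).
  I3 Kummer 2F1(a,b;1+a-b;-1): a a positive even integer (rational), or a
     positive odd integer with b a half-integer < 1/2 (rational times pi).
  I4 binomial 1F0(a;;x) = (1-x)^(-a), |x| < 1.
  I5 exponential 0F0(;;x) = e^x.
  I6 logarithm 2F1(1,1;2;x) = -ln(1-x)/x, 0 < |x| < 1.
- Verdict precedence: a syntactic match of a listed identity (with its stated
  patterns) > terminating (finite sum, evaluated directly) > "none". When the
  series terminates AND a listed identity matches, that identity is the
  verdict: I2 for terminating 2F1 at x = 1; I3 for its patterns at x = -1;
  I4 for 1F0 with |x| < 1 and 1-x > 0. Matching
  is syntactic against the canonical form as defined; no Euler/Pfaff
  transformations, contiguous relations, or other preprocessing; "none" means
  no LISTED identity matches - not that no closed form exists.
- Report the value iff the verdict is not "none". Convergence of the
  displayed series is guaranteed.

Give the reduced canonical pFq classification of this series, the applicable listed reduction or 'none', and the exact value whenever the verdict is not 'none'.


The tell: t_0 being -2/3, striking the common factor k + 2/3 reduces the term (C = -2/3).
Consecutive-term ratio: r(k) = (1/3) * (k-9/8) / [(k+1)] - poly over poly, x = (1/3) from leading terms; C = -2/3 at k = 0.

This is -2/3 * 1F0(-9/8; -; 1/3) in reduced canonical form. Verdict: the binomial series (I4) applies (the 1F0 binomial series: exponent 9/8, x = 1/3). Hence: (-2/3) * (2/3)^(9/8).


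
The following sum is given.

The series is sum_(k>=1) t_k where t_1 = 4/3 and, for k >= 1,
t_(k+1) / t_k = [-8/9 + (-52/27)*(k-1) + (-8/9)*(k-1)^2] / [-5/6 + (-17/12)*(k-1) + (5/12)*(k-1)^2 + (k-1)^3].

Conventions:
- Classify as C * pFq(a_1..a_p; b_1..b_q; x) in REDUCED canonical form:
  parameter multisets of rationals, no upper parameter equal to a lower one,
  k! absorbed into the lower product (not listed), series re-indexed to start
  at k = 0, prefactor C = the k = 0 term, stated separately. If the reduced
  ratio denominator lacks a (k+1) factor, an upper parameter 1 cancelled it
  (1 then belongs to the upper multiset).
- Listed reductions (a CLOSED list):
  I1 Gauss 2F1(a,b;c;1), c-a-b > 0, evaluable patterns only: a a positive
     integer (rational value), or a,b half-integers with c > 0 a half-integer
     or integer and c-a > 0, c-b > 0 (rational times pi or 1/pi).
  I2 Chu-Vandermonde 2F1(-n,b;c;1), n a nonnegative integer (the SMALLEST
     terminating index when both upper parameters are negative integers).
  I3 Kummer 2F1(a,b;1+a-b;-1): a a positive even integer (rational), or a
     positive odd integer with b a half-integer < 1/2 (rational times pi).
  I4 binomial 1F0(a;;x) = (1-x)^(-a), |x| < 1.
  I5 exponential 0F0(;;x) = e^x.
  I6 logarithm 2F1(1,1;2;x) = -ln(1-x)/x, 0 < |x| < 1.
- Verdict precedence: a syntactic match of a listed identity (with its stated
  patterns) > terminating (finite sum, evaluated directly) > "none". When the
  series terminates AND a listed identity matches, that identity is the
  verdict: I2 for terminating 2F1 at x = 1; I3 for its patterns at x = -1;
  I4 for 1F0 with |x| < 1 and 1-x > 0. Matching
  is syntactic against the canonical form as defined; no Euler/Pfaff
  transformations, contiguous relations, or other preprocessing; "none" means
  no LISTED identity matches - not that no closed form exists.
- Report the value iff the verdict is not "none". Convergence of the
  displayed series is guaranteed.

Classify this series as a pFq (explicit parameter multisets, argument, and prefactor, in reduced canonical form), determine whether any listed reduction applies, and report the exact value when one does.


x = -8/9 here; the reduced form reads 1F1, upper {3/2}, lower {-5/4}, C = 4/3. Verdict: none. No listed pattern accepts 1F1(3/2; -5/4; -8/9).

Key step: x = (-8/9) and the expanded ratio factors over Q; prefactor 4/3, roots give parameters.
Step ratio: r(k) = (-8/9) * (k+3/2) / [(k-5/4) (k+1)] - poly over poly, x = (-8/9) from leading terms; C = 4/3 at k = 0.


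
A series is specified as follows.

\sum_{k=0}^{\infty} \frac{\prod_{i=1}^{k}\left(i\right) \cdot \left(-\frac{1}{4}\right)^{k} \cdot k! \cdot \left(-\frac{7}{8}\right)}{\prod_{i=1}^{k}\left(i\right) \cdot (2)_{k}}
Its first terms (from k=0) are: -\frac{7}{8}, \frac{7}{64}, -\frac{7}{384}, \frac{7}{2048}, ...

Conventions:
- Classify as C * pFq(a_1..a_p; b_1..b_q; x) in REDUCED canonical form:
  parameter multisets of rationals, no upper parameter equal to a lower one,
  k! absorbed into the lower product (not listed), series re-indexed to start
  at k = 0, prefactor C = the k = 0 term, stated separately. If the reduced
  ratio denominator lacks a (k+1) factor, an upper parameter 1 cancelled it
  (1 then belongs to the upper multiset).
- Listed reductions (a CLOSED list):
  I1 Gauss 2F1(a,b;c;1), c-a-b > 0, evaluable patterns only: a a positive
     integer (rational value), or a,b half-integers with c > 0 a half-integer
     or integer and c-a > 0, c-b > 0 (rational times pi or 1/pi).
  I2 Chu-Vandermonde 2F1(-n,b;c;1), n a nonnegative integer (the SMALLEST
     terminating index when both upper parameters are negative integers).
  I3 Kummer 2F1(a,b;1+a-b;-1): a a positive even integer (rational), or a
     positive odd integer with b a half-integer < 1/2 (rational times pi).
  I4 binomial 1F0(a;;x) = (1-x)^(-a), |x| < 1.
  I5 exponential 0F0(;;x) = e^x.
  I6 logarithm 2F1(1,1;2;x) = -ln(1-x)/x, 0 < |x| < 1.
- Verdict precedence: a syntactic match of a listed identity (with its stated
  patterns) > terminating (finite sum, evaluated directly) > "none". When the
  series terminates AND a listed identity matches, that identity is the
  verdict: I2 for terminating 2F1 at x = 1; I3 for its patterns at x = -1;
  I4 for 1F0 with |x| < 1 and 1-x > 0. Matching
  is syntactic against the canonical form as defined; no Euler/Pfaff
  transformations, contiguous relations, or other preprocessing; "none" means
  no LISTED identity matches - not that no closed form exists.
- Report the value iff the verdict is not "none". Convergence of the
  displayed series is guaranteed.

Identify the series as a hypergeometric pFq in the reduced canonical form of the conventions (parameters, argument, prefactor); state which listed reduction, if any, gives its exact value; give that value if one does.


Canonical form: C = -\frac{7}{8} times 2F1 with upper {1, 1}, lower {2}, x = -\frac{1}{4}. Verdict at x = -\frac{1}{4}: logarithm (I6) matches (the logarithm: parameters (1,1;2), x = -\frac{1}{4}). Hence: \left(-\frac{7}{2}\right) \cdot \ln\left(\frac{5}{4}\right).

First insight: t_0 = -\frac{7}{8} here, and the factorial ratio (prefactor -7/8) (k+a-1)!/(a-1)! is a rising factorial (a)_k.
Consecutive-term ratio: r(k) = -\frac{1}{4} * (k+1) (k+1) / [(k+2) (k+1)] - rational; roots negated = parameters, x = -\frac{1}{4}, C = -\frac{7}{8}.


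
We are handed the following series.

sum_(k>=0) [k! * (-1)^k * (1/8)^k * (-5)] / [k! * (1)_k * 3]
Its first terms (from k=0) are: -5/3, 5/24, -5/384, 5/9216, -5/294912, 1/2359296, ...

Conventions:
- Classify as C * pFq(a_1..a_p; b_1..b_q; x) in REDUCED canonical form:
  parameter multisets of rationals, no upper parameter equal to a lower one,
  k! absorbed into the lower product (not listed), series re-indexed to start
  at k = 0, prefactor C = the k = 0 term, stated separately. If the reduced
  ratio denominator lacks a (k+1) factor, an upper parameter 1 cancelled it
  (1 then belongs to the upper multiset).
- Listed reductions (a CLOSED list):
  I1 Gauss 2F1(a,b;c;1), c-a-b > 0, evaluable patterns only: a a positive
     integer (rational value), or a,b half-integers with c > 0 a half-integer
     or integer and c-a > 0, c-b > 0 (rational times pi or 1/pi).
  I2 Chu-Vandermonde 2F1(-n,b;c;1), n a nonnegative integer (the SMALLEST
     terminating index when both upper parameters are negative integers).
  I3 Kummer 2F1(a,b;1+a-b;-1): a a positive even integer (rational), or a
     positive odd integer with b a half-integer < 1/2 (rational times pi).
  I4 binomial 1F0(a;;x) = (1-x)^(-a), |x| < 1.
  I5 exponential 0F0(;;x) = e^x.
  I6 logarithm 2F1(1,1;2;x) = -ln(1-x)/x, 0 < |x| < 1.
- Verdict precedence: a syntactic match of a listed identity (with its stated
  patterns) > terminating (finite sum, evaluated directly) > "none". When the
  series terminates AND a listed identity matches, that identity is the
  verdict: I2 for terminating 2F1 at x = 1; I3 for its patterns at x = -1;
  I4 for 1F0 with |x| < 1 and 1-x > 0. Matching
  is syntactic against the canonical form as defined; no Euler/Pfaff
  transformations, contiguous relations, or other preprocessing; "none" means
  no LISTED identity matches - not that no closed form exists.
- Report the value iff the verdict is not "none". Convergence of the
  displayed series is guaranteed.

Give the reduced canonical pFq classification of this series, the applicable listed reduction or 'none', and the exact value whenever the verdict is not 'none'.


Structural cue: t_0 being -5/3, the (-1)^k factor (C = -5/3) folds into the argument's sign.
Term ratio: r(k) = (-1/8) * 1 / [(k+1)] - rational in k, leading ratio (-1/8); with t_0 = -5/3, classification follows.

x = -1/8 here; the reduced form reads 0F0, upper {-}, lower {-}, C = -5/3. Verdict: the I5 exponential reduction fires (the 0F0 exponential series at x = -1/8). Hence: (-5/3) * e^(-1/8).


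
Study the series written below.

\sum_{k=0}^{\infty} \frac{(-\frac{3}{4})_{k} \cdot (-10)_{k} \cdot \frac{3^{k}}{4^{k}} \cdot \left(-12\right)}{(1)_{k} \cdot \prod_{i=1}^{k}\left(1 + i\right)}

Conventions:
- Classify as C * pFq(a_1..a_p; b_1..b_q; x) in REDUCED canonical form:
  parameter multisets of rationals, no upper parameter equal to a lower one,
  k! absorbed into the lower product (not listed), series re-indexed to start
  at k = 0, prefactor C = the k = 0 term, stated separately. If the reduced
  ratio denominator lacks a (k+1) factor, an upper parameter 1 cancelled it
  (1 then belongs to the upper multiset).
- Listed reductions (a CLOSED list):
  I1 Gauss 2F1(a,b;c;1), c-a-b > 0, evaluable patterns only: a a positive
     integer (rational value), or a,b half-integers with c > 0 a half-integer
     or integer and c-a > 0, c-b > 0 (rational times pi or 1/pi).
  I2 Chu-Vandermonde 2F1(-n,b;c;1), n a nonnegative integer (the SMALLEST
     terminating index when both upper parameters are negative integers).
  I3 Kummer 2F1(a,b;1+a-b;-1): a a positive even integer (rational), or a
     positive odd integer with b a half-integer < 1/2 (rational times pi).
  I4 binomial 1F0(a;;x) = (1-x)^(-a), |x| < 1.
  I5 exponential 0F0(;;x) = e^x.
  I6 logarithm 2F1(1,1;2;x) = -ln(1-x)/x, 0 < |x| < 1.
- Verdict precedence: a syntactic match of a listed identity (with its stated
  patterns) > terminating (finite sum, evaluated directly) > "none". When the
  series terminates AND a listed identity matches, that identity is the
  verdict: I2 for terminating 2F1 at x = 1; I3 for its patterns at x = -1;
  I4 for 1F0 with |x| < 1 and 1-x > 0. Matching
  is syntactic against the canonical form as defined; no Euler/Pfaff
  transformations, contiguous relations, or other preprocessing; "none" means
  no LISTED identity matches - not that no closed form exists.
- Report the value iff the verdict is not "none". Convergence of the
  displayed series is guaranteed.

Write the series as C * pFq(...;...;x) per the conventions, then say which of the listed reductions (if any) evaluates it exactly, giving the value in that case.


With C = -12: the canonical form is 2F1(-10, -\frac{3}{4}; 2; \frac{3}{4}). Verdict: terminating - upper parameter -10 makes this a finite sum (last index 10), evaluated exactly. Hence: -\frac{2807517297177795}{70368744177664}.

Key step: from the first term -12: the lower running product (prefactor -12) is a rising factorial.
Ratio: r(k) = \frac{3}{4} * (k-10) (k-\frac{3}{4}) / [(k+2) (k+1)] - rational in k. x = \frac{3}{4}; t_0 = -12; negate the roots.


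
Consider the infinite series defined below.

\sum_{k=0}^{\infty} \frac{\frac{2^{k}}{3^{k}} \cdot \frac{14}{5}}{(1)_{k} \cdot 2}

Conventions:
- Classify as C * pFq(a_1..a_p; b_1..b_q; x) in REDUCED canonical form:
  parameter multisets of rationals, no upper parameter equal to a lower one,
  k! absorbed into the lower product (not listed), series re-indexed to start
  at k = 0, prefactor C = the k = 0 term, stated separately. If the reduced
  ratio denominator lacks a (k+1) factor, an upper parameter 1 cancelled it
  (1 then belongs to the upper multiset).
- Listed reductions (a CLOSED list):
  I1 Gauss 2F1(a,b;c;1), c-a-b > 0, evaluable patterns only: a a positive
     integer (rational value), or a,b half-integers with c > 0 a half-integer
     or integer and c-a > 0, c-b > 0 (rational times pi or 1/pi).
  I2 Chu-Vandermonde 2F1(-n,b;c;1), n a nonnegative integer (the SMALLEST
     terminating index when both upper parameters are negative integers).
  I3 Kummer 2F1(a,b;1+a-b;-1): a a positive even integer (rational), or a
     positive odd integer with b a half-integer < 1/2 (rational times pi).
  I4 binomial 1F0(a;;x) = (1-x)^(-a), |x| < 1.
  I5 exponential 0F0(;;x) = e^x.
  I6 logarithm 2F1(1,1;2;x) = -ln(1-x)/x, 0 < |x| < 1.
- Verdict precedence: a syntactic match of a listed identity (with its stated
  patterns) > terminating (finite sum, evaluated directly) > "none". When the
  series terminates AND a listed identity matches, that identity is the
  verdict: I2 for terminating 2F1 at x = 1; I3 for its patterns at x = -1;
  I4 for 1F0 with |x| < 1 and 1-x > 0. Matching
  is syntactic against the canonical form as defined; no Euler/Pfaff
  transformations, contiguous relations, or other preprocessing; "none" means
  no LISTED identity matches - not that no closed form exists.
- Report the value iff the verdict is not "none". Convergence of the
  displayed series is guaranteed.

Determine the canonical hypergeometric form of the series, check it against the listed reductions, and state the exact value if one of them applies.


x = \frac{2}{3} here; the reduced form reads 0F0, upper {-}, lower {-}, C = \frac{7}{5}. Verdict: exponential (I5) applies (the 0F0 exponential series at x = \frac{2}{3}). Exact value: \frac{7}{5} \cdot e^{\frac{2}{3}}.

First insight: from the first term \frac{7}{5}: (1)_k (C = 7/5, x = 2/3) is k! itself.
Step ratio: r(k) = \frac{2}{3} * 1 / [(k+1)] - rational in k, leading ratio \frac{2}{3}; with t_0 = \frac{7}{5}, classification follows.


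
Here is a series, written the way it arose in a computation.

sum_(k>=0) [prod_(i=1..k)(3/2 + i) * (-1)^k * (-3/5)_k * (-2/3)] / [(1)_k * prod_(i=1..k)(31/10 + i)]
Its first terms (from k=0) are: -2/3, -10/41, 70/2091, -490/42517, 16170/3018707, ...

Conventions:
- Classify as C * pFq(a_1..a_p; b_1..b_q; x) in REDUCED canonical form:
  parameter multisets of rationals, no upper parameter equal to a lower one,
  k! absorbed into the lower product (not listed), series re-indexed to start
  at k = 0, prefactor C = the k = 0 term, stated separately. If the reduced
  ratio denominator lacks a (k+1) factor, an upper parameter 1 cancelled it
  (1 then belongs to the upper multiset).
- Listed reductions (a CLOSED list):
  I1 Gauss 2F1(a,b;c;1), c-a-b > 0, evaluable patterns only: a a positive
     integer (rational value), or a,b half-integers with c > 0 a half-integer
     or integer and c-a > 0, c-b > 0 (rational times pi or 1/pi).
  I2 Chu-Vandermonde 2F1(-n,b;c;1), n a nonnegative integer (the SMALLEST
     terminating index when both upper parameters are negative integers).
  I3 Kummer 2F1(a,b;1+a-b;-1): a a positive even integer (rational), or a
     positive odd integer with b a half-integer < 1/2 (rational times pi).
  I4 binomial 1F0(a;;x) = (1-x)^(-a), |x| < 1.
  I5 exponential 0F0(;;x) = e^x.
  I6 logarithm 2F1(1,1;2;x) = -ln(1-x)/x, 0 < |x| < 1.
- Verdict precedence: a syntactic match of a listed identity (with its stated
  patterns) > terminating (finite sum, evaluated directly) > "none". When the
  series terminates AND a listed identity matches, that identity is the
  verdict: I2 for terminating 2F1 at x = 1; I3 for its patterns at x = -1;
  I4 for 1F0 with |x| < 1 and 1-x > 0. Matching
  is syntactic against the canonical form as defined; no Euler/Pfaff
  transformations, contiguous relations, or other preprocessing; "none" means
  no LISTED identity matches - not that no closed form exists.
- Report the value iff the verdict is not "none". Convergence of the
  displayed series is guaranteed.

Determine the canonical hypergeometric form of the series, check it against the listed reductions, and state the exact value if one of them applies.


With C = -2/3: the canonical form is 2F1(-3/5, 5/2; 41/10; -1). Verdict: none. No listed pattern accepts 2F1(-3/5, 5/2; 41/10; -1).

First insight: x = (-1) and the running product (prefactor -2/3) telescopes to a rising factorial.
Consecutive-term ratio: r(k) = (-1) * (k-3/5) (k+5/2) / [(k+41/10) (k+1)] - rational in k. x = (-1); t_0 = -2/3; negate the roots.


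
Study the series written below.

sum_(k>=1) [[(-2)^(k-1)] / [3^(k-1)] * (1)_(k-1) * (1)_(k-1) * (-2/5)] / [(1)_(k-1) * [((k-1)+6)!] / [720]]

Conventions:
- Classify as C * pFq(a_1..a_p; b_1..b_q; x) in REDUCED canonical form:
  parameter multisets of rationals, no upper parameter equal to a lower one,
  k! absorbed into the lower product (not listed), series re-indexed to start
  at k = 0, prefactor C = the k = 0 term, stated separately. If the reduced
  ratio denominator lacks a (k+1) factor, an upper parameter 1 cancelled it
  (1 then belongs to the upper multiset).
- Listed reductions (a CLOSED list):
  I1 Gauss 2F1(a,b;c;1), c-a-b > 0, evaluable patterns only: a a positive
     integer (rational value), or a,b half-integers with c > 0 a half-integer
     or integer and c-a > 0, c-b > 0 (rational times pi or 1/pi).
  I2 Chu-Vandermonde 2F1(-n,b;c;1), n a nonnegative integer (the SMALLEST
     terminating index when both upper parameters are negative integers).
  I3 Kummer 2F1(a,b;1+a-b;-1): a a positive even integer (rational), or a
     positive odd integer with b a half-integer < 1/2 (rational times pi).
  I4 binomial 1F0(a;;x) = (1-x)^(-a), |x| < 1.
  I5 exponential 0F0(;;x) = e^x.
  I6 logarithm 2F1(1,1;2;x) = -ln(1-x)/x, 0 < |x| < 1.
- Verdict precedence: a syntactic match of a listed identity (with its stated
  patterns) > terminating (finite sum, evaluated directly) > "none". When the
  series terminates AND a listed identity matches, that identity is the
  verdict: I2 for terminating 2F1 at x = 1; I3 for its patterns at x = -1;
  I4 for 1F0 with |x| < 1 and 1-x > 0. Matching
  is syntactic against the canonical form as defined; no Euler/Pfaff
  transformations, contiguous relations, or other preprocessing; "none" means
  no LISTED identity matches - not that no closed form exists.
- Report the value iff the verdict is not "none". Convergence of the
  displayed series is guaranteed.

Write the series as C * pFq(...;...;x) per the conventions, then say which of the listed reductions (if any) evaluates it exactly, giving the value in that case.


Reduced: x = -2/3, 2F1, upper = {1, 1}, lower = {7}, C = -2/5. Verdict: none - this 2F1 at x = -2/3 matches no listed pattern, and upper {1, 1} holds no stopper.

First insight: t_0 = -2/5 here, and the denominator's factorial ratio (C = -2/5) is a lower Pochhammer.
Adjacent-term ratio: r(k) = (-2/3) * (k+1) (k+1) / [(k+7) (k+1)] - rational; roots negated = parameters, x = (-2/3), C = -2/5.


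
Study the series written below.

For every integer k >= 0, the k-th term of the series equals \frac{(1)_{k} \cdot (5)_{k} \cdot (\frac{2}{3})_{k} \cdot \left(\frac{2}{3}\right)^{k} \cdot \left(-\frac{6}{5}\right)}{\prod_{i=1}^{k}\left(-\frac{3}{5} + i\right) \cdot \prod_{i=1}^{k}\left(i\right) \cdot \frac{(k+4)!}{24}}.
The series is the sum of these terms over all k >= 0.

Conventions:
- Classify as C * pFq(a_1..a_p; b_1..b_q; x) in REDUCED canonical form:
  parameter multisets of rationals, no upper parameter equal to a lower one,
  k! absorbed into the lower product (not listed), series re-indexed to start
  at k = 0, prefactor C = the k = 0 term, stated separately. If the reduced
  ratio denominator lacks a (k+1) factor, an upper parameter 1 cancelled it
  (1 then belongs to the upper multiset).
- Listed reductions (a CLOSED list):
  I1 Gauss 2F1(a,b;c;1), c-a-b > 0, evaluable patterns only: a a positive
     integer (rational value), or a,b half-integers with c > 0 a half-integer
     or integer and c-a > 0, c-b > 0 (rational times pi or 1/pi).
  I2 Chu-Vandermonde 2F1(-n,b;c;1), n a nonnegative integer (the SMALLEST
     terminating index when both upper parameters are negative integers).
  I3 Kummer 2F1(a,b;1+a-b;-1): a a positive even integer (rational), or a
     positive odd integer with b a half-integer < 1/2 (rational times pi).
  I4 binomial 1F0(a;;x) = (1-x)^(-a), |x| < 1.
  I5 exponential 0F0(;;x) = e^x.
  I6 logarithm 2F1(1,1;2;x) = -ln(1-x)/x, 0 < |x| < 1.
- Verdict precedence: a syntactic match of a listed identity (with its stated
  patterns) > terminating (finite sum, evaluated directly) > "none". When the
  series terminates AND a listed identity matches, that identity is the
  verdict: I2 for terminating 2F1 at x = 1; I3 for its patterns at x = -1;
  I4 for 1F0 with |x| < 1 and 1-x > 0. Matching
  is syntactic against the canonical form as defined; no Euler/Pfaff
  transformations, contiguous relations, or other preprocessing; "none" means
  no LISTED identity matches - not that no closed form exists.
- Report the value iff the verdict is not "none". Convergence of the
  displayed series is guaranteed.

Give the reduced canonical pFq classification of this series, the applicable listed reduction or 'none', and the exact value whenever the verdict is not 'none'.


This is -\frac{6}{5} * 2F1(\frac{2}{3}, 1; \frac{2}{5}; \frac{2}{3}) in reduced canonical form. Verdict: none. No listed pattern accepts 2F1(\frac{2}{3}, 1; \frac{2}{5}; \frac{2}{3}).

Structural cue: from the first term -\frac{6}{5}: the parameter 5 appears in both the upper and lower lists and cancels.
Ratio: r(k) = \frac{2}{3} * (k+\frac{2}{3}) (k+1) / [(k+\frac{2}{5}) (k+1)] ; factor over Q: parameters, x = \frac{2}{3}, and C = -\frac{6}{5}.


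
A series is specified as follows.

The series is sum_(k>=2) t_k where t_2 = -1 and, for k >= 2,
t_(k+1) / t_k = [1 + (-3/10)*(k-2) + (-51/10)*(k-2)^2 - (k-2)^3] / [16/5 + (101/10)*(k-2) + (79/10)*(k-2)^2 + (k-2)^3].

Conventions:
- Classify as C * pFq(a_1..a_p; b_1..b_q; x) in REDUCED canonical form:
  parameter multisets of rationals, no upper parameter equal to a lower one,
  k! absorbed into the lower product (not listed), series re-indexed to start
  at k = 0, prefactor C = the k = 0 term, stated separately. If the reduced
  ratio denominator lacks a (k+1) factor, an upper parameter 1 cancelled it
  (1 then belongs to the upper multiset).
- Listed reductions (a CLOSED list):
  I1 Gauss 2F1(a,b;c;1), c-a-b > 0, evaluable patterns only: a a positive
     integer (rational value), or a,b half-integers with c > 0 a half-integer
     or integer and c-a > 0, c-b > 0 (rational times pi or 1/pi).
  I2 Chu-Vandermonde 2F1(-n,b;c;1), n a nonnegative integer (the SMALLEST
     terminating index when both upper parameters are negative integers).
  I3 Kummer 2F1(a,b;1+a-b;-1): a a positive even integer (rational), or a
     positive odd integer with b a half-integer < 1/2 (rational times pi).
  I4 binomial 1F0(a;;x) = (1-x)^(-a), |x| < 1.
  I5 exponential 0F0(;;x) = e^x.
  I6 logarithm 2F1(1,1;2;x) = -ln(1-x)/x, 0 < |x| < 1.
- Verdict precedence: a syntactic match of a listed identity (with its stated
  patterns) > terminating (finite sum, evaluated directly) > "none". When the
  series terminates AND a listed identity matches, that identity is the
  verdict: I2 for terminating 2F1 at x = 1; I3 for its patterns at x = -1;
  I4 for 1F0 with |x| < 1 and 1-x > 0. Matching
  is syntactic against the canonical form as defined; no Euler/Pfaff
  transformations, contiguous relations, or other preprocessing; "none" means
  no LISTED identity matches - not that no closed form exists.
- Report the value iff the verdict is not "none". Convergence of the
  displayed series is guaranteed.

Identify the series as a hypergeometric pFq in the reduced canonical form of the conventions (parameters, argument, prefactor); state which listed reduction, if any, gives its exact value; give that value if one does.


Prefactor -1, argument -1: 2F1 with upper {-2/5, 5} over lower {32/5}. Verdict: no listed reduction: x = -1 and upper {-2/5, 5} fail every I1-I6 pattern.

First insight: t_0 = -1 here, and the ratio is unreduced: k + 1/2 divides both sides (prefactor -1).
Step ratio: r(k) = (-1) * (k-2/5) (k+5) / [(k+32/5) (k+1)] ; factor over Q: parameters, x = (-1), and C = -1.


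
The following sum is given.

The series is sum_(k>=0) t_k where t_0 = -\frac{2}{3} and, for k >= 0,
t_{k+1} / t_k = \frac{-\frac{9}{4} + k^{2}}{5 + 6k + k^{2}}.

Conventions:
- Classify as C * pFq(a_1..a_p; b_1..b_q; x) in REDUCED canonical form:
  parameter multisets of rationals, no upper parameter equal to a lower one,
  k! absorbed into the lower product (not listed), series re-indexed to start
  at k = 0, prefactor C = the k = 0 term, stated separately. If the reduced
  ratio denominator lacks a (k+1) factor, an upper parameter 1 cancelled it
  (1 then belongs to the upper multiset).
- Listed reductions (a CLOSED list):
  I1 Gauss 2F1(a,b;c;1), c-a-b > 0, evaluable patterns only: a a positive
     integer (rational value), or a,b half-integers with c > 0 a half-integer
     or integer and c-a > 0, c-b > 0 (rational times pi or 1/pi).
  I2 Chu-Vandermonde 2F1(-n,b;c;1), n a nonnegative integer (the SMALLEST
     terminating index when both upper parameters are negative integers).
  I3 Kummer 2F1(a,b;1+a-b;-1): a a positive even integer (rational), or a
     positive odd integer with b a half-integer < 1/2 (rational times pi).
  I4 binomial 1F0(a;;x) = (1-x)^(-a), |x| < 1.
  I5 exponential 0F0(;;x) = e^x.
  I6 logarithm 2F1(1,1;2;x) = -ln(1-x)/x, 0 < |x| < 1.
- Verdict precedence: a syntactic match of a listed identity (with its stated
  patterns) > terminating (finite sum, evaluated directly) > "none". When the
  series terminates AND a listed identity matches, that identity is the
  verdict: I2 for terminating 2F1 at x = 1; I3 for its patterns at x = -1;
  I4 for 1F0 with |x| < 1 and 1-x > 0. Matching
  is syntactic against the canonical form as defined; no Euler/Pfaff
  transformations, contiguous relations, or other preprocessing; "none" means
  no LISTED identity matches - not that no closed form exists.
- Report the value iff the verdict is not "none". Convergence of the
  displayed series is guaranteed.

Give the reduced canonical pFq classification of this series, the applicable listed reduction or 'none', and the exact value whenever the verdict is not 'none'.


The series (x = 1) is 2F1: upper {-\frac{3}{2}, \frac{3}{2}}, lower {5}, prefactor -\frac{2}{3}. Verdict: this is Gauss's theorem I1 (half-integer case) (x = 1; upper {-\frac{3}{2}, \frac{3}{2}} half-integers, c = 5 in the evaluable pattern). Value: \left(-\frac{65536}{51975}\right) / \pi.

First insight: with t_0 = -\frac{2}{3}, the expanded ratio factors over Q; C = -2/3, x = 1, roots give parameters.
Consecutive-term ratio: r(k) = 1 * (k-\frac{3}{2}) (k+\frac{3}{2}) / [(k+5) (k+1)] - rational in k. x = 1; t_0 = -\frac{2}{3}; negate the roots.


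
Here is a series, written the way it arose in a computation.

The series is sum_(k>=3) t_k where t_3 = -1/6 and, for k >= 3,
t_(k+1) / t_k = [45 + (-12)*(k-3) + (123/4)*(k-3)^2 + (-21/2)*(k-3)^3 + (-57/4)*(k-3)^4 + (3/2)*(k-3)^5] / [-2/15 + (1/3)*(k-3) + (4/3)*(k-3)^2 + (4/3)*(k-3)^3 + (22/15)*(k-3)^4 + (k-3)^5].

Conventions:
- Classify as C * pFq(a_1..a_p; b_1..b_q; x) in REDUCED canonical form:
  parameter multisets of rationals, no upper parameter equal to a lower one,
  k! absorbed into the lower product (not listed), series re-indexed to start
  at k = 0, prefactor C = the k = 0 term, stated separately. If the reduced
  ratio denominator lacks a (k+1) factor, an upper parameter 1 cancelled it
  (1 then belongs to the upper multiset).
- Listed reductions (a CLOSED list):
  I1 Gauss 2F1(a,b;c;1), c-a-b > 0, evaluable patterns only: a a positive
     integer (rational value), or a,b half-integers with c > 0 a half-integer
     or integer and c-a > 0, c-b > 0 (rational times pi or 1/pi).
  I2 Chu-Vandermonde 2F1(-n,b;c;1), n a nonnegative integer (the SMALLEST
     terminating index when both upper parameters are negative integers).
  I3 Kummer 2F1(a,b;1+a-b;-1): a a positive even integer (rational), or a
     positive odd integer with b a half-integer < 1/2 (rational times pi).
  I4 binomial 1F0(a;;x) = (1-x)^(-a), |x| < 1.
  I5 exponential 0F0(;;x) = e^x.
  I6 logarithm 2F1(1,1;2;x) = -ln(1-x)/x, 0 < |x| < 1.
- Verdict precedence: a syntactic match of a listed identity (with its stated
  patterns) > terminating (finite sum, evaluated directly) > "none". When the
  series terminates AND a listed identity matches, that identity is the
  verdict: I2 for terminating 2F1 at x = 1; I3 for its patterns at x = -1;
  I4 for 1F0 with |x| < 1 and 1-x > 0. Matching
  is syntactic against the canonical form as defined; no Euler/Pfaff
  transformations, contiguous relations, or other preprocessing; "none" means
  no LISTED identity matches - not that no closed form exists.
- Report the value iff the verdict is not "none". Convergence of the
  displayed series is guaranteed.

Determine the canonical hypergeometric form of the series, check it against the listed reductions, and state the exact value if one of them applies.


With C = -1/6: the canonical form is 3F2(-10, -3/2, 2; -1/5, 2/3; 3/2). Verdict: terminating - the sum ends at index 10 because -10 is a negative integer; exact evaluation follows. Value: 6714712003485475909363/26344328025260163072.

Key observation: x = (3/2) and factor the ratio over Q (C = -1/6, x = 3/2): negated roots = parameters.
Consecutive-term ratio: r(k) = (3/2) * (k-10) (k-3/2) (k+2) / [(k-1/5) (k+2/3) (k+1)] - rational in k. x = (3/2); t_0 = -1/6; negate the roots.


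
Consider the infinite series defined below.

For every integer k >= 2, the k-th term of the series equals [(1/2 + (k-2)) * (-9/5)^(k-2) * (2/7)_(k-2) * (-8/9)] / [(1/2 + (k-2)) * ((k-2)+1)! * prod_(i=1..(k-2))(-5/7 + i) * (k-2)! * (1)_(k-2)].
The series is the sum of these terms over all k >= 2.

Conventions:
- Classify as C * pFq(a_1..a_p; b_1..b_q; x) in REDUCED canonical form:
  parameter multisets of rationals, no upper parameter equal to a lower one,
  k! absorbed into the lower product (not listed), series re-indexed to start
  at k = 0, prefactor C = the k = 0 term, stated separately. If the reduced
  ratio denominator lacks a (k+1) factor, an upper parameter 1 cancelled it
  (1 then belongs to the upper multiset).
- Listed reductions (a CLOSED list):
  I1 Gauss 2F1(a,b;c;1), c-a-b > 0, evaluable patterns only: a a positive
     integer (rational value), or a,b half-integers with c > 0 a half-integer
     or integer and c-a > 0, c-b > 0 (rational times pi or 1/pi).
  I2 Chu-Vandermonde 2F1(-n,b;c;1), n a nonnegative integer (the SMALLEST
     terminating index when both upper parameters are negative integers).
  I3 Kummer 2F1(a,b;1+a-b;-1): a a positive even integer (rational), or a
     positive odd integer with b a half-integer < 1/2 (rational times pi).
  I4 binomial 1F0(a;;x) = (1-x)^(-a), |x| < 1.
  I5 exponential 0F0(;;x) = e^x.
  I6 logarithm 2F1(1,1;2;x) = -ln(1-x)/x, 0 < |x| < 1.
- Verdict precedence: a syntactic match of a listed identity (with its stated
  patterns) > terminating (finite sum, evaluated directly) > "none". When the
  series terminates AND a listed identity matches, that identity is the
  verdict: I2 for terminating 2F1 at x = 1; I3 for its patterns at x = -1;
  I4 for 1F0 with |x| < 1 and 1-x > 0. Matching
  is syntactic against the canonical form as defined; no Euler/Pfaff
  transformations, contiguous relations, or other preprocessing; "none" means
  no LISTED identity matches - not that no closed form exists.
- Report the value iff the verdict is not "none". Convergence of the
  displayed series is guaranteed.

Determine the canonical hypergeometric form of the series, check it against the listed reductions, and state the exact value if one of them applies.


Structural cue: t_0 being -8/9, the factor k + 1/2 cancels (top and bottom), leaving prefactor -8/9.
Ratio: r(k) = (-9/5) * 1 / [(k+1) (k+2) (k+1)] - rational; roots negated = parameters, x = (-9/5), C = -8/9.

Canonical form: C = -8/9 times 0F2 with upper {-}, lower {1, 2}, x = -9/5. Verdict: none. A 0F2 with upper {-} fits none of I1-I6 at x = -9/5; the sum runs forever.
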